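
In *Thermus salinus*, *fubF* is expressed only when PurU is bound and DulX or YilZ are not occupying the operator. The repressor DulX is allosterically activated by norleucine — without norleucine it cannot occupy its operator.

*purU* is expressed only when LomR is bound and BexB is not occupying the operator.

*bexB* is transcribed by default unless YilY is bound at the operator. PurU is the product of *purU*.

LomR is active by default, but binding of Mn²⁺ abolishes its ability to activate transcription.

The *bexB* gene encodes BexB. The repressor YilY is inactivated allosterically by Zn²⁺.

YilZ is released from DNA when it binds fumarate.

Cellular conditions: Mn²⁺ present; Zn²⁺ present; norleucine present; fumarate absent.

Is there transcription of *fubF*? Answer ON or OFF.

Norleucine is present, so DulX is active.
Zn²⁺ is present, so YilY is inactive.
With no repressor bound, *bexB* is transcribed.
So BexB is produced and active.
Mn²⁺ is present, so LomR is inactive.
With repressor BexB bound, *purU* is not transcribed.
So PurU is not produced.
Fumarate is absent, so YilZ is active.
With repressor DulX bound, *fubF* is not transcribed.

OFF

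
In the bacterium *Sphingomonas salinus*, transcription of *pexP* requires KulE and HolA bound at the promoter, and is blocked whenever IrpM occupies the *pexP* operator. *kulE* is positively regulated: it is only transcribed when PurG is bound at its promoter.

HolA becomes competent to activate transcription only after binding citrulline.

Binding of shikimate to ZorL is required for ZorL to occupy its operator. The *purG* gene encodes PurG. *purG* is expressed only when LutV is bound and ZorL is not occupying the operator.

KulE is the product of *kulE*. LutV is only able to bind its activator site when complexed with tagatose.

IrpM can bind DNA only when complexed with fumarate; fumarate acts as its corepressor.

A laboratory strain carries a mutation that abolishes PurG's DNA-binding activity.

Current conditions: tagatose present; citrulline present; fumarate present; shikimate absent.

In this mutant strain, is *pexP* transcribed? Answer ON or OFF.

OFF

Fumarate is present, so IrpM is active.
PurG is non-functional in this strain, so it has no effect.
Required activator PurG is absent, so *kulE* is not transcribed.
So KulE is not produced.
Citrulline is present, so HolA is active.
With repressor IrpM bound, *pexP* is not transcribed.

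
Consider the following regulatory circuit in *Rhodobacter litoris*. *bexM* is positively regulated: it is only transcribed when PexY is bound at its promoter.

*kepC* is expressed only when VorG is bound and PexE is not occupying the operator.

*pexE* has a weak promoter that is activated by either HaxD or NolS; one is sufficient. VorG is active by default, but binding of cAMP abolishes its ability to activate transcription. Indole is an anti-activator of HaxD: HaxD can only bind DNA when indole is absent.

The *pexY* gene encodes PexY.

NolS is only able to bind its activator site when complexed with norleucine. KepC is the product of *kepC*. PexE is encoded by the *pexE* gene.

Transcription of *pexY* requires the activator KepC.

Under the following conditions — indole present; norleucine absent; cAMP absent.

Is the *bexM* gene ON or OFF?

ON

Indole is present, so HaxD is inactive.
Norleucine is absent, so NolS is inactive.
No activator is available at the *pexE* promoter, so *pexE* is not transcribed.
So PexE is not produced.
cAMP is absent, so VorG is active.
No repressor is bound and VorG is active, so *kepC* is transcribed.
So KepC is produced and active.
No repressor is bound and KepC is active, so *pexY* is transcribed.
So PexY is produced and active.
No repressor is bound and PexY is active, so *bexM* is transcribed.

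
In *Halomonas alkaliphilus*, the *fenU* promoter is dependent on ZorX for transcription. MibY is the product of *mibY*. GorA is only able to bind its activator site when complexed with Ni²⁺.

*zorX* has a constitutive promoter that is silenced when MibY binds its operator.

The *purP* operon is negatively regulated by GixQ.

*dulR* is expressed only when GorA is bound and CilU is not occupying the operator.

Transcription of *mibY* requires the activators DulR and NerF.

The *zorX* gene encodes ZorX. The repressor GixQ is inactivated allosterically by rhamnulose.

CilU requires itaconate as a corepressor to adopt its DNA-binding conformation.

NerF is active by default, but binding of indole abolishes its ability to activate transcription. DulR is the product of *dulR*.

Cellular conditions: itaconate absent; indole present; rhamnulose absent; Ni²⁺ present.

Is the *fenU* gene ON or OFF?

Itaconate is absent, so CilU is inactive.
Ni²⁺ is present, so GorA is active.
No repressor is bound and GorA is active, so *dulR* is transcribed.
So DulR is produced and active.
Indole is present, so NerF is inactive.
Required activator NerF is absent, so *mibY* is not transcribed.
So MibY is not produced.
With no repressor bound, *zorX* is transcribed.
So ZorX is produced and active.
No repressor is bound and ZorX is active, so *fenU* is transcribed.

ON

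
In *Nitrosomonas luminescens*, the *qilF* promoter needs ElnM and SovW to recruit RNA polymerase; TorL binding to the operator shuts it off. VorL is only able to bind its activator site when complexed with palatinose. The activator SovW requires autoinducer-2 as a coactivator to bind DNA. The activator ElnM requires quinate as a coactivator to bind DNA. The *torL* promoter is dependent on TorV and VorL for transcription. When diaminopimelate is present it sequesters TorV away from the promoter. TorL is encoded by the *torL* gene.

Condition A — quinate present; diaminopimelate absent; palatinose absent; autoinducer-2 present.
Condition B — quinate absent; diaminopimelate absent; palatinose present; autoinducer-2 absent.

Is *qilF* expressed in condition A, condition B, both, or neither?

A only

Condition A:
Quinate is present, so ElnM is active.
Diaminopimelate is absent, so TorV is active.
Palatinose is absent, so VorL is inactive.
Required activator VorL is absent, so *torL* is not transcribed.
So TorL is not produced.
Autoinducer-2 is present, so SovW is active.
No repressor is bound and ElnM and SovW are active, so *qilF* is transcribed.
→ *qilF* is ON in A.
Condition B:
Quinate is absent, so ElnM is inactive.
Diaminopimelate is absent, so TorV is active.
Palatinose is present, so VorL is active.
No repressor is bound and TorV and VorL are active, so *torL* is transcribed.
So TorL is produced and active.
Autoinducer-2 is absent, so SovW is inactive.
With repressor TorL bound, *qilF* is not transcribed.
→ *qilF* is OFF in B.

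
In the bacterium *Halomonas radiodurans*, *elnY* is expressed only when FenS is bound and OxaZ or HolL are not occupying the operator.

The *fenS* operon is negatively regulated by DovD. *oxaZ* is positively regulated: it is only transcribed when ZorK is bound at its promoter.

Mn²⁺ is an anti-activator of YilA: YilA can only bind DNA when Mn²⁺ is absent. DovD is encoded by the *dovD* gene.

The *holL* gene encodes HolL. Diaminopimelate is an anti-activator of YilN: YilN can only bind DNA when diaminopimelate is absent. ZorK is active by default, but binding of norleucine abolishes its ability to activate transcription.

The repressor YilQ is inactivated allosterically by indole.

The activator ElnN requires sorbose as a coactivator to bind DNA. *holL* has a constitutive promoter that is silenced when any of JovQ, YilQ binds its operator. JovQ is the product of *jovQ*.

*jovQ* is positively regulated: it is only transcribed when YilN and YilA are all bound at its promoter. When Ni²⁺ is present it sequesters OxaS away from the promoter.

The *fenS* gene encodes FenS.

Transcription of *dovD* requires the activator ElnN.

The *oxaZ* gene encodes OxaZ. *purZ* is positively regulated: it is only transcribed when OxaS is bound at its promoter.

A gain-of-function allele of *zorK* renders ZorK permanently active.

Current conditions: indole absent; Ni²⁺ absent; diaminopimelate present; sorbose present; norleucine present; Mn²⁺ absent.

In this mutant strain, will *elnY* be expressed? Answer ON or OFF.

Sorbose is present, so ElnN is active.
No repressor is bound and ElnN is active, so *dovD* is transcribed.
So DovD is produced and active.
With repressor DovD bound, *fenS* is not transcribed.
So FenS is not produced.
ZorK is constitutively active in this strain.
No repressor is bound and ZorK is active, so *oxaZ* is transcribed.
So OxaZ is produced and active.
Diaminopimelate is present, so YilN is inactive.
Mn²⁺ is absent, so YilA is active.
Required activator YilN is absent, so *jovQ* is not transcribed.
So JovQ is not produced.
Indole is absent, so YilQ is active.
With repressor YilQ bound, *holL* is not transcribed.
So HolL is not produced.
With repressor OxaZ bound, *elnY* is not transcribed.

OFF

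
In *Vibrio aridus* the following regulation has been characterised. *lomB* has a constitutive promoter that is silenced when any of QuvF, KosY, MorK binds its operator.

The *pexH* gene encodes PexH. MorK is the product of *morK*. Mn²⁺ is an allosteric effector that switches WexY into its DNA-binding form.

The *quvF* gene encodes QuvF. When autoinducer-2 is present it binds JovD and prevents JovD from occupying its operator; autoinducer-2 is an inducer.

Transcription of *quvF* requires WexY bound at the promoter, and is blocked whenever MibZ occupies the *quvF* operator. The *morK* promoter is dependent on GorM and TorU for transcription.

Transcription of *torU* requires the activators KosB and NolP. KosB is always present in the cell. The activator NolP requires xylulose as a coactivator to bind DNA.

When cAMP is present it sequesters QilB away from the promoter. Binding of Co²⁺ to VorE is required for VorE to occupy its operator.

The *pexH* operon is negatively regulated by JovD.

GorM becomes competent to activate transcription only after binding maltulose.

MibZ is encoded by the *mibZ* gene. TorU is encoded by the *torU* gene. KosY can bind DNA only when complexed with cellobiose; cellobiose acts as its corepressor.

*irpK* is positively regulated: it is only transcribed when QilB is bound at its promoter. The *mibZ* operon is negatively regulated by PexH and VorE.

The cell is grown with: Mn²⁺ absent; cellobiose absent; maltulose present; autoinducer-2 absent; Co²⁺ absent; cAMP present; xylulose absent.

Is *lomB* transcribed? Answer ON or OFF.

Autoinducer-2 is absent, so JovD is active.
With repressor JovD bound, *pexH* is not transcribed.
So PexH is not produced.
Co²⁺ is absent, so VorE is inactive.
With no repressor bound, *mibZ* is transcribed.
So MibZ is produced and active.
Mn²⁺ is absent, so WexY is inactive.
With repressor MibZ bound, *quvF* is not transcribed.
So QuvF is not produced.
Cellobiose is absent, so KosY is inactive.
Maltulose is present, so GorM is active.
KosB is produced constitutively and is active.
Xylulose is absent, so NolP is inactive.
Required activator NolP is absent, so *torU* is not transcribed.
So TorU is not produced.
Required activator TorU is absent, so *morK* is not transcribed.
So MorK is not produced.
With no repressor bound, *lomB* is transcribed.

ON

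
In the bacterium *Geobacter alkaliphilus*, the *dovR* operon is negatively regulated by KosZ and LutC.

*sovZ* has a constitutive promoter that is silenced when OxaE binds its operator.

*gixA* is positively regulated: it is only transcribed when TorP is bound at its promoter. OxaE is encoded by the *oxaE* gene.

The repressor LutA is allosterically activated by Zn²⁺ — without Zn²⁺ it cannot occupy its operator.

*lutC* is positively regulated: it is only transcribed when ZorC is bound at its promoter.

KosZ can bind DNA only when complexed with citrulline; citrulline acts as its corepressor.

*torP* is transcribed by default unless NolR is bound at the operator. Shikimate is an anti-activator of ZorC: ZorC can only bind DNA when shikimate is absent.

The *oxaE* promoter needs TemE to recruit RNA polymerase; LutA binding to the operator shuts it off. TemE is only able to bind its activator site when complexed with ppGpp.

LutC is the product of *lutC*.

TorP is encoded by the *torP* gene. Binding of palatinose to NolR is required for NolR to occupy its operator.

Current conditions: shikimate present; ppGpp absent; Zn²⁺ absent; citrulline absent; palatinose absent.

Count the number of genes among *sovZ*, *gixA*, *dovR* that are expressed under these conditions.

3

ppGpp is absent, so TemE is inactive.
Zn²⁺ is absent, so LutA is inactive.
Required activator TemE is absent, so *oxaE* is not transcribed.
So OxaE is not produced.
With no repressor bound, *sovZ* is transcribed.
→ *sovZ* is ON.
Palatinose is absent, so NolR is inactive.
With no repressor bound, *torP* is transcribed.
So TorP is produced and active.
No repressor is bound and TorP is active, so *gixA* is transcribed.
→ *gixA* is ON.
Citrulline is absent, so KosZ is inactive.
Shikimate is present, so ZorC is inactive.
Required activator ZorC is absent, so *lutC* is not transcribed.
So LutC is not produced.
With no repressor bound, *dovR* is transcribed.
→ *dovR* is ON.
3 of the 3 genes are transcribed.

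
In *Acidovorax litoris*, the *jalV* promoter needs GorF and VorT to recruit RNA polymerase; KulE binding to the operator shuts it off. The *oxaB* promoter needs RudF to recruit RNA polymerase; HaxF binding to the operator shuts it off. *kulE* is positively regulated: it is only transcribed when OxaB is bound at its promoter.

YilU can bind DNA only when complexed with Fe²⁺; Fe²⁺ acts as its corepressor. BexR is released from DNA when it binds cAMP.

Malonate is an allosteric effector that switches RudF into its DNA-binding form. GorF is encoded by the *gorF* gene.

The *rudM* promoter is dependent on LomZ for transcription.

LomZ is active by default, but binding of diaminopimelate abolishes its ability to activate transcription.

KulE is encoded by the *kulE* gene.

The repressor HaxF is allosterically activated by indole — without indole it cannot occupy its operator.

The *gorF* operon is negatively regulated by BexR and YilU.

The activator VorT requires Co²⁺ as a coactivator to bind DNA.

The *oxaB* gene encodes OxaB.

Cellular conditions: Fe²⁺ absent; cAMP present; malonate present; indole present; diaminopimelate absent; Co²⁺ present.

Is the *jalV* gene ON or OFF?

cAMP is present, so BexR is inactive.
Fe²⁺ is absent, so YilU is inactive.
With no repressor bound, *gorF* is transcribed.
So GorF is produced and active.
Malonate is present, so RudF is active.
Indole is present, so HaxF is active.
With repressor HaxF bound, *oxaB* is not transcribed.
So OxaB is not produced.
Required activator OxaB is absent, so *kulE* is not transcribed.
So KulE is not produced.
Co²⁺ is present, so VorT is active.
No repressor is bound and GorF and VorT are active, so *jalV* is transcribed.

ON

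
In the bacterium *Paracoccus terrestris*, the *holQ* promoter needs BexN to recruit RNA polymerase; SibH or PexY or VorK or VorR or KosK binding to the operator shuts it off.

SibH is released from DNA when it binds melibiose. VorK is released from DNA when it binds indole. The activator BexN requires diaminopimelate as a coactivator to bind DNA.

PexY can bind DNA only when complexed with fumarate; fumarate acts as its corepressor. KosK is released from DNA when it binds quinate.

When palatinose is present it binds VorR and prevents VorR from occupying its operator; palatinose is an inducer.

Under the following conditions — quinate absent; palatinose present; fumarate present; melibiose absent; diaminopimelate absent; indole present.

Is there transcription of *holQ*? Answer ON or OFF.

OFF

Melibiose is absent, so SibH is active.
Fumarate is present, so PexY is active.
Indole is present, so VorK is inactive.
Diaminopimelate is absent, so BexN is inactive.
Palatinose is present, so VorR is inactive.
Quinate is absent, so KosK is active.
With repressor SibH bound, *holQ* is not transcribed.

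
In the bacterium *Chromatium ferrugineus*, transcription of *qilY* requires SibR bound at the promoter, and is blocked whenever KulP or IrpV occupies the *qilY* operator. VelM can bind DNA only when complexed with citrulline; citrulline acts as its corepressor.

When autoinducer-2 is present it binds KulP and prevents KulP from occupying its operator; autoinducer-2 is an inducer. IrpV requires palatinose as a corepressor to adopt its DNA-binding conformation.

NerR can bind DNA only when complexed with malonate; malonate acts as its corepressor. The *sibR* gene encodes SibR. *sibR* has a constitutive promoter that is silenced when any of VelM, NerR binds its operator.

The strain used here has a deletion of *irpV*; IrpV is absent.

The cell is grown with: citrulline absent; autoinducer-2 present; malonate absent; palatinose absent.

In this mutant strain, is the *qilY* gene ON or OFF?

ON

Autoinducer-2 is present, so KulP is inactive.
IrpV is non-functional in this strain, so it has no effect.
Citrulline is absent, so VelM is inactive.
Malonate is absent, so NerR is inactive.
With no repressor bound, *sibR* is transcribed.
So SibR is produced and active.
No repressor is bound and SibR is active, so *qilY* is transcribed.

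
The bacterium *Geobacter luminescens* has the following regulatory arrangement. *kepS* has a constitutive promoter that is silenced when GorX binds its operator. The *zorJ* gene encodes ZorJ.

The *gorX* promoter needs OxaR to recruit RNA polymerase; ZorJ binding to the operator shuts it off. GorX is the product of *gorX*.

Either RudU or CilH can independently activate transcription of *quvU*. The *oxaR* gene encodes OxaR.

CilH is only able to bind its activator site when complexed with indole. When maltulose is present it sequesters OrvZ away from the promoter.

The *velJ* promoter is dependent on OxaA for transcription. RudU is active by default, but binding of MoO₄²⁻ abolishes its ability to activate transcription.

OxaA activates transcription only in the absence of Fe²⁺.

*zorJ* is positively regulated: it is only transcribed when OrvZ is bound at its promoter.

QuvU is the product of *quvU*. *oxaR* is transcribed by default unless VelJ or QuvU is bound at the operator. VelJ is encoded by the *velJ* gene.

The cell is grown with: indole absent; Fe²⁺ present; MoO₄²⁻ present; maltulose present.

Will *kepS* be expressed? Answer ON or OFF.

Fe²⁺ is present, so OxaA is inactive.
Required activator OxaA is absent, so *velJ* is not transcribed.
So VelJ is not produced.
MoO₄²⁻ is present, so RudU is inactive.
Indole is absent, so CilH is inactive.
No activator is available at the *quvU* promoter, so *quvU* is not transcribed.
So QuvU is not produced.
With no repressor bound, *oxaR* is transcribed.
So OxaR is produced and active.
Maltulose is present, so OrvZ is inactive.
Required activator OrvZ is absent, so *zorJ* is not transcribed.
So ZorJ is not produced.
No repressor is bound and OxaR is active, so *gorX* is transcribed.
So GorX is produced and active.
With repressor GorX bound, *kepS* is not transcribed.

OFF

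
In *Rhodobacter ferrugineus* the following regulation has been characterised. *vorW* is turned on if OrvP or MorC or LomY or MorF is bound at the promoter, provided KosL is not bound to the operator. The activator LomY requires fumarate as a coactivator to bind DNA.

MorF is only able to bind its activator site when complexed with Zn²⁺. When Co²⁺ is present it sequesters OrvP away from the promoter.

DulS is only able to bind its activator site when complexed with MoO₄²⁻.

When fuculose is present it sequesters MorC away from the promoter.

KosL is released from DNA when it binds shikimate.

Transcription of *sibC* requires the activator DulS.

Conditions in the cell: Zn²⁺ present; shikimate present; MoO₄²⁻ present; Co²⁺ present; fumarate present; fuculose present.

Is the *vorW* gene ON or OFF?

ON

Co²⁺ is present, so OrvP is inactive.
Fuculose is present, so MorC is inactive.
Fumarate is present, so LomY is active.
Zn²⁺ is present, so MorF is active.
Shikimate is present, so KosL is inactive.
Activator LomY is present, so *vorW* is transcribed.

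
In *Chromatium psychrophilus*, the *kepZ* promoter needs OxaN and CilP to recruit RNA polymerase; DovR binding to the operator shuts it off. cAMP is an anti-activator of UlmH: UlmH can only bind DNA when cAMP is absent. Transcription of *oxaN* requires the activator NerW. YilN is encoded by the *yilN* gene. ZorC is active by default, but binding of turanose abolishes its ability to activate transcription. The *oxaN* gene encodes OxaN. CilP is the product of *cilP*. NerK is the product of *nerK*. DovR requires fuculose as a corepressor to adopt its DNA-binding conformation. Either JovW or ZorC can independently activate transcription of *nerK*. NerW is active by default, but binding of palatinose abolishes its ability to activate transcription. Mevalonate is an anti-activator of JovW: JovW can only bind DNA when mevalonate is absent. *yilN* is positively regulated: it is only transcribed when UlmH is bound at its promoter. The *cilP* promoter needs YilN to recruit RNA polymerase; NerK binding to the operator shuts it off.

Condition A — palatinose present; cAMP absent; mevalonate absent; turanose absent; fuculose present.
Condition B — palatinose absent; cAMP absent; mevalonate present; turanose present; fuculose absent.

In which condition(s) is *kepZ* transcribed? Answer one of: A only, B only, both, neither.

B only

Condition A:
Palatinose is present, so NerW is inactive.
Required activator NerW is absent, so *oxaN* is not transcribed.
So OxaN is not produced.
cAMP is absent, so UlmH is active.
No repressor is bound and UlmH is active, so *yilN* is transcribed.
So YilN is produced and active.
Mevalonate is absent, so JovW is active.
Turanose is absent, so ZorC is active.
Activator JovW is present, so *nerK* is transcribed.
So NerK is produced and active.
With repressor NerK bound, *cilP* is not transcribed.
So CilP is not produced.
Fuculose is present, so DovR is active.
With repressor DovR bound, *kepZ* is not transcribed.
→ *kepZ* is OFF in A.
Condition B:
Palatinose is absent, so NerW is active.
No repressor is bound and NerW is active, so *oxaN* is transcribed.
So OxaN is produced and active.
cAMP is absent, so UlmH is active.
No repressor is bound and UlmH is active, so *yilN* is transcribed.
So YilN is produced and active.
Mevalonate is present, so JovW is inactive.
Turanose is present, so ZorC is inactive.
No activator is available at the *nerK* promoter, so *nerK* is not transcribed.
So NerK is not produced.
No repressor is bound and YilN is active, so *cilP* is transcribed.
So CilP is produced and active.
Fuculose is absent, so DovR is inactive.
No repressor is bound and OxaN and CilP are active, so *kepZ* is transcribed.
→ *kepZ* is ON in B.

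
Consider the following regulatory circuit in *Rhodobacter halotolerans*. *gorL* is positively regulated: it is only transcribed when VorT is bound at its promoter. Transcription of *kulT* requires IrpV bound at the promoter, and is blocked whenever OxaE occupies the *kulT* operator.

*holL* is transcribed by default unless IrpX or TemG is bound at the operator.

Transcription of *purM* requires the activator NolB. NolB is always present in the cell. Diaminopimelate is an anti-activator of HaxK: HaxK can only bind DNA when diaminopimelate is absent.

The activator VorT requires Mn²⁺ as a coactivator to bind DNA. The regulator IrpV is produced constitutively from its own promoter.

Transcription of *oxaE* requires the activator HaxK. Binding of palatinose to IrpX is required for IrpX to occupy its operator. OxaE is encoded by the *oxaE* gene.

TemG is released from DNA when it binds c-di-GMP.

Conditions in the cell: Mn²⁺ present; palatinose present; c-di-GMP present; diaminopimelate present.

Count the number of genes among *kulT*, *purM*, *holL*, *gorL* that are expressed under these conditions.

Diaminopimelate is present, so HaxK is inactive.
Required activator HaxK is absent, so *oxaE* is not transcribed.
So OxaE is not produced.
IrpV is produced constitutively and is active.
No repressor is bound and IrpV is active, so *kulT* is transcribed.
→ *kulT* is ON.
NolB is produced constitutively and is active.
No repressor is bound and NolB is active, so *purM* is transcribed.
→ *purM* is ON.
Palatinose is present, so IrpX is active.
c-di-GMP is present, so TemG is inactive.
With repressor IrpX bound, *holL* is not transcribed.
→ *holL* is OFF.
Mn²⁺ is present, so VorT is active.
No repressor is bound and VorT is active, so *gorL* is transcribed.
→ *gorL* is ON.
3 of the 4 genes are transcribed.

3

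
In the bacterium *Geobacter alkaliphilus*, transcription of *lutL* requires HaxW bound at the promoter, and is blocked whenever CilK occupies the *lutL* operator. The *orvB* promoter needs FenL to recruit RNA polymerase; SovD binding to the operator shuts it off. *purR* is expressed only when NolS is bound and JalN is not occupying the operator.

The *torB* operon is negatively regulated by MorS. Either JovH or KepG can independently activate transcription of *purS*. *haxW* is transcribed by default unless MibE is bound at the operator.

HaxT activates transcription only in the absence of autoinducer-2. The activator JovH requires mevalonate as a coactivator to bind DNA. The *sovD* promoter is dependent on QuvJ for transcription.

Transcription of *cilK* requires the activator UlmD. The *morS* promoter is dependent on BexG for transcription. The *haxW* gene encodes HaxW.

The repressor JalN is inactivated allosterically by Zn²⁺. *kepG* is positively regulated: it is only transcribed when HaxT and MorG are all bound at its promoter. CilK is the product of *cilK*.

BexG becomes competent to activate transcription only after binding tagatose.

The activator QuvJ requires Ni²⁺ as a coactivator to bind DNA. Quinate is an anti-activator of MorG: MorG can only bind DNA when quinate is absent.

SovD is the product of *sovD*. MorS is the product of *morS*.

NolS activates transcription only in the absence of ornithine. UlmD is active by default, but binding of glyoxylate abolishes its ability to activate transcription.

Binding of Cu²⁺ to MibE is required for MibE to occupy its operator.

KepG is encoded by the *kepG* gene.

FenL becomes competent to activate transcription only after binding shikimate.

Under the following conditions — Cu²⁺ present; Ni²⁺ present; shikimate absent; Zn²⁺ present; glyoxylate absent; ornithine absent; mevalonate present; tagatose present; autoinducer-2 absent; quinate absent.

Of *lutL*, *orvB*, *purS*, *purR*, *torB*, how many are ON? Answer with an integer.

2

Cu²⁺ is present, so MibE is active.
With repressor MibE bound, *haxW* is not transcribed.
So HaxW is not produced.
Glyoxylate is absent, so UlmD is active.
No repressor is bound and UlmD is active, so *cilK* is transcribed.
So CilK is produced and active.
With repressor CilK bound, *lutL* is not transcribed.
→ *lutL* is OFF.
Shikimate is absent, so FenL is inactive.
Ni²⁺ is present, so QuvJ is active.
No repressor is bound and QuvJ is active, so *sovD* is transcribed.
So SovD is produced and active.
With repressor SovD bound, *orvB* is not transcribed.
→ *orvB* is OFF.
Mevalonate is present, so JovH is active.
Autoinducer-2 is absent, so HaxT is active.
Quinate is absent, so MorG is active.
No repressor is bound and HaxT and MorG are active, so *kepG* is transcribed.
So KepG is produced and active.
Activator JovH is present, so *purS* is transcribed.
→ *purS* is ON.
Ornithine is absent, so NolS is active.
Zn²⁺ is present, so JalN is inactive.
No repressor is bound and NolS is active, so *purR* is transcribed.
→ *purR* is ON.
Tagatose is present, so BexG is active.
No repressor is bound and BexG is active, so *morS* is transcribed.
So MorS is produced and active.
With repressor MorS bound, *torB* is not transcribed.
→ *torB* is OFF.
2 of the 5 genes are transcribed.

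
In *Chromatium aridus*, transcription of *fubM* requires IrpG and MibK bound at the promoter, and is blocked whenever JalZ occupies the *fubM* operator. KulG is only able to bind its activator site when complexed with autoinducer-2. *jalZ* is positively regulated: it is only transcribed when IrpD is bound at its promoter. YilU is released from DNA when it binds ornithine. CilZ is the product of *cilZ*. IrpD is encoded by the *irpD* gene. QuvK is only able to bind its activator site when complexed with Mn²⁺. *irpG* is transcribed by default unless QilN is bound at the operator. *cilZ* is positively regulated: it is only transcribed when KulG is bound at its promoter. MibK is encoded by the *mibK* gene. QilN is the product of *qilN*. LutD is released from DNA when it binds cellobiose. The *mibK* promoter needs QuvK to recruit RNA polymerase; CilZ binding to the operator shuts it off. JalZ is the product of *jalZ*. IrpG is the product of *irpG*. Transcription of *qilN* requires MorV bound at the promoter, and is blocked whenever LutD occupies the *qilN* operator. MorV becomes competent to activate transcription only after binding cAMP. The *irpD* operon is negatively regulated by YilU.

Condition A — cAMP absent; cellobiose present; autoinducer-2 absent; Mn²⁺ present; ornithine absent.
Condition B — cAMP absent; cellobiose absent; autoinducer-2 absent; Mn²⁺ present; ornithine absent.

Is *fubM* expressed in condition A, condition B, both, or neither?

Condition A:
cAMP is absent, so MorV is inactive.
Cellobiose is present, so LutD is inactive.
Required activator MorV is absent, so *qilN* is not transcribed.
So QilN is not produced.
With no repressor bound, *irpG* is transcribed.
So IrpG is produced and active.
Autoinducer-2 is absent, so KulG is inactive.
Required activator KulG is absent, so *cilZ* is not transcribed.
So CilZ is not produced.
Mn²⁺ is present, so QuvK is active.
No repressor is bound and QuvK is active, so *mibK* is transcribed.
So MibK is produced and active.
Ornithine is absent, so YilU is active.
With repressor YilU bound, *irpD* is not transcribed.
So IrpD is not produced.
Required activator IrpD is absent, so *jalZ* is not transcribed.
So JalZ is not produced.
No repressor is bound and IrpG and MibK are active, so *fubM* is transcribed.
→ *fubM* is ON in A.
Condition B:
cAMP is absent, so MorV is inactive.
Cellobiose is absent, so LutD is active.
With repressor LutD bound, *qilN* is not transcribed.
So QilN is not produced.
With no repressor bound, *irpG* is transcribed.
So IrpG is produced and active.
Autoinducer-2 is absent, so KulG is inactive.
Required activator KulG is absent, so *cilZ* is not transcribed.
So CilZ is not produced.
Mn²⁺ is present, so QuvK is active.
No repressor is bound and QuvK is active, so *mibK* is transcribed.
So MibK is produced and active.
Ornithine is absent, so YilU is active.
With repressor YilU bound, *irpD* is not transcribed.
So IrpD is not produced.
Required activator IrpD is absent, so *jalZ* is not transcribed.
So JalZ is not produced.
No repressor is bound and IrpG and MibK are active, so *fubM* is transcribed.
→ *fubM* is ON in B.

both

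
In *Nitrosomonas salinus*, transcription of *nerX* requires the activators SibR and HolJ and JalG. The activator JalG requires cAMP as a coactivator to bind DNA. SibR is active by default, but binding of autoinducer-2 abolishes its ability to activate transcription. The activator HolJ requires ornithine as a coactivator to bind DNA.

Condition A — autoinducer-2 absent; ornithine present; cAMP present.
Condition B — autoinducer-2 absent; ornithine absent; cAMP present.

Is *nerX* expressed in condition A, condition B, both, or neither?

A only

Condition A:
Autoinducer-2 is absent, so SibR is active.
Ornithine is present, so HolJ is active.
cAMP is present, so JalG is active.
No repressor is bound and SibR and HolJ and JalG are active, so *nerX* is transcribed.
→ *nerX* is ON in A.
Condition B:
Autoinducer-2 is absent, so SibR is active.
Ornithine is absent, so HolJ is inactive.
cAMP is present, so JalG is active.
Required activator HolJ is absent, so *nerX* is not transcribed.
→ *nerX* is OFF in B.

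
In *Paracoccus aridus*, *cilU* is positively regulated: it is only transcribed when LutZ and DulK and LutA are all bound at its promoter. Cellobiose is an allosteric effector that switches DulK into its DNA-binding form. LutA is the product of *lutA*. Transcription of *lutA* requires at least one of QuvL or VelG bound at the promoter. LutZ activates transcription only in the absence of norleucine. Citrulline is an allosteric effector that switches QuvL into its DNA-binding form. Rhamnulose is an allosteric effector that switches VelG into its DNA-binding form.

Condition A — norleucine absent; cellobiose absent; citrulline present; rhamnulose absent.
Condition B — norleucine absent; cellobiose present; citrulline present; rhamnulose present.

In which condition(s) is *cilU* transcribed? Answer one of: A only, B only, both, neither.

Condition A:
Norleucine is absent, so LutZ is active.
Cellobiose is absent, so DulK is inactive.
Citrulline is present, so QuvL is active.
Rhamnulose is absent, so VelG is inactive.
Activator QuvL is present, so *lutA* is transcribed.
So LutA is produced and active.
Required activator DulK is absent, so *cilU* is not transcribed.
→ *cilU* is OFF in A.
Condition B:
Norleucine is absent, so LutZ is active.
Cellobiose is present, so DulK is active.
Citrulline is present, so QuvL is active.
Rhamnulose is present, so VelG is active.
Activator QuvL is present, so *lutA* is transcribed.
So LutA is produced and active.
No repressor is bound and LutZ and DulK and LutA are active, so *cilU* is transcribed.
→ *cilU* is ON in B.

B only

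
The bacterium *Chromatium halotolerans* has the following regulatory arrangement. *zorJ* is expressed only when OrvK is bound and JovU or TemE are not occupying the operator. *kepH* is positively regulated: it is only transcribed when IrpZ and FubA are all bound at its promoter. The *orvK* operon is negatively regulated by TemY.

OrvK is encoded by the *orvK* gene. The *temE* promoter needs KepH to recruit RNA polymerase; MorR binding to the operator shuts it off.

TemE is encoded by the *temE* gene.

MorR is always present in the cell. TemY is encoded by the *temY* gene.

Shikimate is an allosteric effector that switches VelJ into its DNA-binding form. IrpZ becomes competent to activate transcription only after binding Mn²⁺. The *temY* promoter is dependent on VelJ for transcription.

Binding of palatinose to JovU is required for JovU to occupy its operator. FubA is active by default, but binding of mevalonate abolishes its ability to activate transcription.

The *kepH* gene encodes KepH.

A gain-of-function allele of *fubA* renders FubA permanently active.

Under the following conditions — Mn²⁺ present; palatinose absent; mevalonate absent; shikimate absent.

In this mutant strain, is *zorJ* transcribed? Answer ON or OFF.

Palatinose is absent, so JovU is inactive.
MorR is produced constitutively and is active.
Mn²⁺ is present, so IrpZ is active.
FubA is constitutively active in this strain.
No repressor is bound and IrpZ and FubA are active, so *kepH* is transcribed.
So KepH is produced and active.
With repressor MorR bound, *temE* is not transcribed.
So TemE is not produced.
Shikimate is absent, so VelJ is inactive.
Required activator VelJ is absent, so *temY* is not transcribed.
So TemY is not produced.
With no repressor bound, *orvK* is transcribed.
So OrvK is produced and active.
No repressor is bound and OrvK is active, so *zorJ* is transcribed.

ON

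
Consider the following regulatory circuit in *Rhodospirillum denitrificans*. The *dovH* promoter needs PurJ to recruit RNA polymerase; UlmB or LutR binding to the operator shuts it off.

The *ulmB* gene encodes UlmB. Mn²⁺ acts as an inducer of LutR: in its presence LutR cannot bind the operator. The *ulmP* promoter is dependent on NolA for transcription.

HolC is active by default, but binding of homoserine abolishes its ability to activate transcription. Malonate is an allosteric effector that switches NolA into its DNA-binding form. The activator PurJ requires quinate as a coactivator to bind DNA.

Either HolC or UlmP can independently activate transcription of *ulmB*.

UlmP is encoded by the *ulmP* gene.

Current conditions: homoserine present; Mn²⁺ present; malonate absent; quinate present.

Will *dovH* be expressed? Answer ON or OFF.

Quinate is present, so PurJ is active.
Homoserine is present, so HolC is inactive.
Malonate is absent, so NolA is inactive.
Required activator NolA is absent, so *ulmP* is not transcribed.
So UlmP is not produced.
No activator is available at the *ulmB* promoter, so *ulmB* is not transcribed.
So UlmB is not produced.
Mn²⁺ is present, so LutR is inactive.
No repressor is bound and PurJ is active, so *dovH* is transcribed.

ON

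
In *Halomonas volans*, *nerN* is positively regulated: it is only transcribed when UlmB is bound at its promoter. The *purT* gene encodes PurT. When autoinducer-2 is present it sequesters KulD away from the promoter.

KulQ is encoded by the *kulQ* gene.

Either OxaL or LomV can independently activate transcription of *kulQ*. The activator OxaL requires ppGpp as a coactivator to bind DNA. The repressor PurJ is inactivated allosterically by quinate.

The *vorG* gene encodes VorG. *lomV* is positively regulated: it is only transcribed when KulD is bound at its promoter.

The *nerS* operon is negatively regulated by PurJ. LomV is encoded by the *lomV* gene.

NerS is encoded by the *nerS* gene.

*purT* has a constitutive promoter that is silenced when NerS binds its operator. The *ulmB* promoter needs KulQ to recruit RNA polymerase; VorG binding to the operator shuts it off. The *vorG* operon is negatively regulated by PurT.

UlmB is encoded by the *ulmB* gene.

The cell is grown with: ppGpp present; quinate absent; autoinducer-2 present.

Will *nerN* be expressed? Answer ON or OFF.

ON

Quinate is absent, so PurJ is active.
With repressor PurJ bound, *nerS* is not transcribed.
So NerS is not produced.
With no repressor bound, *purT* is transcribed.
So PurT is produced and active.
With repressor PurT bound, *vorG* is not transcribed.
So VorG is not produced.
ppGpp is present, so OxaL is active.
Autoinducer-2 is present, so KulD is inactive.
Required activator KulD is absent, so *lomV* is not transcribed.
So LomV is not produced.
Activator OxaL is present, so *kulQ* is transcribed.
So KulQ is produced and active.
No repressor is bound and KulQ is active, so *ulmB* is transcribed.
So UlmB is produced and active.
No repressor is bound and UlmB is active, so *nerN* is transcribed.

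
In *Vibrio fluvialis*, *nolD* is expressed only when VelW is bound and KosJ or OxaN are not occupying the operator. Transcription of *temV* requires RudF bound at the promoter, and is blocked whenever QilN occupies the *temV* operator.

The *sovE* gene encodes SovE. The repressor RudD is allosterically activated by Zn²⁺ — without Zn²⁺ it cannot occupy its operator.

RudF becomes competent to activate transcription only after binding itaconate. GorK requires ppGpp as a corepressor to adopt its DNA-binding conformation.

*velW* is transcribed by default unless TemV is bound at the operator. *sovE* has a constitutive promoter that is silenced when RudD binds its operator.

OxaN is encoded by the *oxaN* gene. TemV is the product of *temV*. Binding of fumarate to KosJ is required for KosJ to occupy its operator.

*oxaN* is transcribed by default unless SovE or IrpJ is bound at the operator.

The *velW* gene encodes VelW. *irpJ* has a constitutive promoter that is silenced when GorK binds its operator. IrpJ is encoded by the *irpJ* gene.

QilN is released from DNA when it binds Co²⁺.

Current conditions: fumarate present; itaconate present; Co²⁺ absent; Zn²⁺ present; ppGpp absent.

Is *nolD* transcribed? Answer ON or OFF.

OFF

Fumarate is present, so KosJ is active.
Co²⁺ is absent, so QilN is active.
Itaconate is present, so RudF is active.
With repressor QilN bound, *temV* is not transcribed.
So TemV is not produced.
With no repressor bound, *velW* is transcribed.
So VelW is produced and active.
Zn²⁺ is present, so RudD is active.
With repressor RudD bound, *sovE* is not transcribed.
So SovE is not produced.
ppGpp is absent, so GorK is inactive.
With no repressor bound, *irpJ* is transcribed.
So IrpJ is produced and active.
With repressor IrpJ bound, *oxaN* is not transcribed.
So OxaN is not produced.
With repressor KosJ bound, *nolD* is not transcribed.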